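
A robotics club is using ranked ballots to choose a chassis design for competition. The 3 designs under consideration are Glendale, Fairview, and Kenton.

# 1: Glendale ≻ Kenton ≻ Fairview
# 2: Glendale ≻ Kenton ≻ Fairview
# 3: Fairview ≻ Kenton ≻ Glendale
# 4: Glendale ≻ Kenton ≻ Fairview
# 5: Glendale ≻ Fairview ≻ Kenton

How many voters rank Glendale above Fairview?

4

Ballots ranking Glendale above Fairview: 4.
Ballots ranking Fairview above Glendale: 1.
So 4 of 5 voters prefer Glendale to Fairview.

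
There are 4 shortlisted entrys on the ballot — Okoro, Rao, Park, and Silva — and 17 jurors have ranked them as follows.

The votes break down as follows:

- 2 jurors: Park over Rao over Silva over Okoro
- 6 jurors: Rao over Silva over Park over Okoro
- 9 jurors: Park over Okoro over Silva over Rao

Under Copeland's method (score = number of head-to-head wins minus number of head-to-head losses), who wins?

Pairwise results:
  Okoro vs Rao: Okoro wins 9–8.
  Okoro vs Park: Park wins 17–0.
  Okoro vs Silva: Okoro wins 9–8.
  Rao vs Park: Park wins 11–6.
  Rao vs Silva: Silva wins 9–8.
  Park vs Silva: Park wins 11–6.
Copeland scores (wins − losses):
  Okoro: 2 − 1 = 1
  Rao: 0 − 3 = -3
  Park: 3 − 0 = 3
  Silva: 1 − 2 = -1
Park has the best Copeland score.

Park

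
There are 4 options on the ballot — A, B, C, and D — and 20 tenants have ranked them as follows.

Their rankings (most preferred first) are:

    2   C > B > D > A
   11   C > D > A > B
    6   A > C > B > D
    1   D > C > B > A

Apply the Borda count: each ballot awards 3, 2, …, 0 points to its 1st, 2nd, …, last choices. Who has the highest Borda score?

Borda scores:
  A: 2·0 + 11·1 + 6·3 + 0 = 29
  B: 2·2 + 11·0 + 6·1 + 1 = 11
  C: 2·3 + 11·3 + 6·2 + 2 = 53
  D: 2·1 + 11·2 + 6·0 + 3 = 27
C has the highest total.

C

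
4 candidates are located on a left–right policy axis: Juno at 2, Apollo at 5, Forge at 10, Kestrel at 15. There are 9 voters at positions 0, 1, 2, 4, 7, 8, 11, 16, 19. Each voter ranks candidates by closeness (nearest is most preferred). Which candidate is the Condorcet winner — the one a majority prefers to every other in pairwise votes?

Apollo

With single-peaked preferences on a line, the Condorcet winner is the candidate closest to the median voter.
The median voter (position 7) is closest to Apollo at 5.
Check: Apollo vs Kestrel — voters closer to Apollo: 6 of 9.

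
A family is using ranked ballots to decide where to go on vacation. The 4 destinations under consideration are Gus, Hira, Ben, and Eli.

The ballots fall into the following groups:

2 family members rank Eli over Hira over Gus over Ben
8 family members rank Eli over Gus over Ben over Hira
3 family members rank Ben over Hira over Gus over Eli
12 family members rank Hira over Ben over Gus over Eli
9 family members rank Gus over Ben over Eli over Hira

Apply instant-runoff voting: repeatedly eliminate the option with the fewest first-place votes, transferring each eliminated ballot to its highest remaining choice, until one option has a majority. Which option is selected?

Round 1: Hira 12, Eli 10, Gus 9, Ben 3. Ben has the fewest and is eliminated.
Round 2: Hira 15, Eli 10, Gus 9. Gus has the fewest and is eliminated.
Round 3: Eli 19, Hira 15. Eli has a majority.

Eli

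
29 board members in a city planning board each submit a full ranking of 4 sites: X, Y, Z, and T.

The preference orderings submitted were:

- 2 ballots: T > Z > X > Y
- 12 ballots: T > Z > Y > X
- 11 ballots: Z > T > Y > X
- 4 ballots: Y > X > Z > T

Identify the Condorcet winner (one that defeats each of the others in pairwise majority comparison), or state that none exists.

Head-to-head results (29 voters total):
X vs Y: Y wins 27–2.
X vs Z: Z wins 25–4.
X vs T: T wins 25–4.
Y vs Z: Z wins 25–4.
Y vs T: T wins 25–4.
Z vs T: Z wins 15–14.
Z beats each rival — X (25–4), Y (25–4), T (15–14) — so Z is the Condorcet winner.

Z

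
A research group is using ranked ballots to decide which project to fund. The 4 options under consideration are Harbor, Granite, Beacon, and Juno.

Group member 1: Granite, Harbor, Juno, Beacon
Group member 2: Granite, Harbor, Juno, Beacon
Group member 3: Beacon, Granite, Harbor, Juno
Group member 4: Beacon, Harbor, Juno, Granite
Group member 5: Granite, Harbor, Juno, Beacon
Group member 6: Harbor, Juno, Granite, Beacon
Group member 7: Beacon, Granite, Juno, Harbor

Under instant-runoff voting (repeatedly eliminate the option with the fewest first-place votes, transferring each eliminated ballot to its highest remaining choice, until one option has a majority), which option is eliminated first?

Juno

Round 1: Granite 3, Beacon 3, Harbor 1, Juno 0. Juno has the fewest and is eliminated.
Round 2: Granite 3, Beacon 3, Harbor 1. Harbor has the fewest and is eliminated.
Round 3: Granite 4, Beacon 3. Granite has a majority.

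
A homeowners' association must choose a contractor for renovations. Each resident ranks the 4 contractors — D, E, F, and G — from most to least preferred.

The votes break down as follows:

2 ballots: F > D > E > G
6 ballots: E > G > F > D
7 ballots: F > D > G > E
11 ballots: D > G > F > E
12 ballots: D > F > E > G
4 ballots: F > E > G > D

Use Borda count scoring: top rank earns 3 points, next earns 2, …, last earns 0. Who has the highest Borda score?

Borda scores:
  D: 2·2 + 6·0 + 7·2 + 11·3 + 12·3 + 4·0 = 87
  E: 2·1 + 6·3 + 7·0 + 11·0 + 12·1 + 4·2 = 40
  F: 2·3 + 6·1 + 7·3 + 11·1 + 12·2 + 4·3 = 80
  G: 2·0 + 6·2 + 7·1 + 11·2 + 12·0 + 4·1 = 45
D has the highest total.

D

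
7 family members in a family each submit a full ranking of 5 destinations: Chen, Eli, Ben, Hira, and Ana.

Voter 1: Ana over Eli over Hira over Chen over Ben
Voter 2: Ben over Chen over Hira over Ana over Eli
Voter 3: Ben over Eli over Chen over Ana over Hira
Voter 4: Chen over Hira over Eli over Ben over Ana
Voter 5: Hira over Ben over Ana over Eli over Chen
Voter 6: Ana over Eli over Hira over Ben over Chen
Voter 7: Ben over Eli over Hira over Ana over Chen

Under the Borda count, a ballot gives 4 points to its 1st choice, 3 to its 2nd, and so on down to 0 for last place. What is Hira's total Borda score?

Borda scores:
  Chen: 1 + 3 + 2 + 4 + 0 + 0 + 0 = 10
  Eli: 3 + 0 + 3 + 2 + 1 + 3 + 3 = 15
  Ben: 0 + 4 + 4 + 1 + 3 + 1 + 4 = 17
  Hira: 2 + 2 + 0 + 3 + 4 + 2 + 2 = 15
  Ana: 4 + 1 + 1 + 0 + 2 + 4 + 1 = 13

15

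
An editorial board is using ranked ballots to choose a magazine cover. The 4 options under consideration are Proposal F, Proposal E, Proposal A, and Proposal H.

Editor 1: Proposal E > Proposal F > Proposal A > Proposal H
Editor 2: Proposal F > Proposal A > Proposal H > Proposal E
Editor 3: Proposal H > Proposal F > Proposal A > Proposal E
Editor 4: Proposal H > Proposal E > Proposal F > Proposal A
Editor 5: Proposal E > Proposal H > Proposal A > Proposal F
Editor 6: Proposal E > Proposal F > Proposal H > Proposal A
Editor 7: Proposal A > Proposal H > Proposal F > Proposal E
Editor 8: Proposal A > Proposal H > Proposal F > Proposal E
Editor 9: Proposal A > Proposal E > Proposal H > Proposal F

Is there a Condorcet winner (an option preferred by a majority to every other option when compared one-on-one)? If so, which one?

None — there is no Condorcet winner

Head-to-head results (9 voters total):
Proposal F vs Proposal E: Proposal E wins 5–4.
Proposal F vs Proposal A: Proposal F wins 5–4.
Proposal F vs Proposal H: Proposal H wins 6–3.
Proposal E vs Proposal A: Proposal A wins 5–4.
Proposal E vs Proposal H: Proposal H wins 5–4.
Proposal A vs Proposal H: Proposal A wins 5–4.
No candidate beats all others: Proposal F beats Proposal A beats Proposal E beats Proposal F, a majority cycle.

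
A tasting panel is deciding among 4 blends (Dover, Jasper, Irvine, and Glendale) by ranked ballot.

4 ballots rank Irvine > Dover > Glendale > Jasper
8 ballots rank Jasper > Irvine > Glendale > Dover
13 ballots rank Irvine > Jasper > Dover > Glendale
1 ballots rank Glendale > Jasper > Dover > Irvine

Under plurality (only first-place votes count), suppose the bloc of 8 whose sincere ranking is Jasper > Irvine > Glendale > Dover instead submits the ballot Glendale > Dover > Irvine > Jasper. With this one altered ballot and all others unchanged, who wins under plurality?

First-place totals with the altered ballot: Dover 0, Jasper 0, Irvine 17, Glendale 9.
The winner is unchanged: still Irvine.

Irvine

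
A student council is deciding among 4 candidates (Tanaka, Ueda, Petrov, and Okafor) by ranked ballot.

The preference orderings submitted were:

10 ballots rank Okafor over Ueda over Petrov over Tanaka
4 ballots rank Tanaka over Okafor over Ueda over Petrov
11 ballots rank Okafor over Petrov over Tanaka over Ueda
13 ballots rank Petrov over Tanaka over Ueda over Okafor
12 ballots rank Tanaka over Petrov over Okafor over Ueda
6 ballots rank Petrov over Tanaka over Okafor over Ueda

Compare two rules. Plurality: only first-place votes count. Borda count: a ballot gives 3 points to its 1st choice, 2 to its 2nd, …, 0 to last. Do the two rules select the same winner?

No

Plurality first-place counts: Tanaka 16, Ueda 0, Petrov 19, Okafor 21 → Okafor.
Borda totals: Tanaka 97, Ueda 37, Petrov 113, Okafor 89 → Petrov.
The two rules disagree: plurality picks Okafor, Borda picks Petrov.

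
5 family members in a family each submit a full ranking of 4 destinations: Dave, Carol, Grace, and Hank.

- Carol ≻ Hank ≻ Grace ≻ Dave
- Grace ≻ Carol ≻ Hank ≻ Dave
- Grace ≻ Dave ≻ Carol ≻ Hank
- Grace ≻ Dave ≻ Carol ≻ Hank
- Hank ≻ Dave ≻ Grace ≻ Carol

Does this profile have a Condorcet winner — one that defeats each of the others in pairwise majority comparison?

Yes

Head-to-head results (5 voters total):
Dave vs Carol: Dave wins 3–2.
Dave vs Grace: Grace wins 4–1.
Dave vs Hank: Hank wins 3–2.
Carol vs Grace: Grace wins 4–1.
Carol vs Hank: Carol wins 4–1.
Grace vs Hank: Grace wins 3–2.
Grace beats each rival — Dave (4–1), Carol (4–1), Hank (3–2) — so Grace is the Condorcet winner.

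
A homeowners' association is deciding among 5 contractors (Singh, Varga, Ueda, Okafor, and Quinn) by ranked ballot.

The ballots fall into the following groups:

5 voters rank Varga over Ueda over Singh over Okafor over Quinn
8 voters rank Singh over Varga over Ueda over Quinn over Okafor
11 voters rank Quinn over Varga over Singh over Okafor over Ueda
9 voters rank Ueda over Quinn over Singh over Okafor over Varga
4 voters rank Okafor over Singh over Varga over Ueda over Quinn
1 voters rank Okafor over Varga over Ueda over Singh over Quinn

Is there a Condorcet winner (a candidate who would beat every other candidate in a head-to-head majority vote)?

Head-to-head results (38 voters total):
Singh vs Varga: Singh wins 21–17.
Singh vs Ueda: Singh wins 23–15.
Singh vs Okafor: Singh wins 33–5.
Singh vs Quinn: Quinn wins 20–18.
Varga vs Ueda: Varga wins 29–9.
Varga vs Okafor: Varga wins 24–14.
Varga vs Quinn: Quinn wins 20–18.
Ueda vs Okafor: Ueda wins 22–16.
Ueda vs Quinn: Ueda wins 27–11.
Okafor vs Quinn: Quinn wins 28–10.
No candidate beats all others: Singh beats Ueda beats Quinn beats Singh, a majority cycle.

No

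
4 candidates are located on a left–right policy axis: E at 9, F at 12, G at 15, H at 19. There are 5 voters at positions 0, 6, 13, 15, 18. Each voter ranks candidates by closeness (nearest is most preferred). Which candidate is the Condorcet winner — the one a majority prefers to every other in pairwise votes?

F

With single-peaked preferences on a line, the Condorcet winner is the candidate closest to the median voter.
The median voter (position 13) is closest to F at 12.
Check: F vs G — voters closer to F: 3 of 5.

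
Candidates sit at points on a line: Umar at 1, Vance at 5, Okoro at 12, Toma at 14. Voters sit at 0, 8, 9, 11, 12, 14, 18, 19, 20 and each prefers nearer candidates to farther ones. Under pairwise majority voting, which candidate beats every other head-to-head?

Okoro

With single-peaked preferences on a line, the Condorcet winner is the candidate closest to the median voter.
The median voter (position 12) is closest to Okoro at 12.
Check: Okoro vs Toma — voters closer to Okoro: 5 of 9.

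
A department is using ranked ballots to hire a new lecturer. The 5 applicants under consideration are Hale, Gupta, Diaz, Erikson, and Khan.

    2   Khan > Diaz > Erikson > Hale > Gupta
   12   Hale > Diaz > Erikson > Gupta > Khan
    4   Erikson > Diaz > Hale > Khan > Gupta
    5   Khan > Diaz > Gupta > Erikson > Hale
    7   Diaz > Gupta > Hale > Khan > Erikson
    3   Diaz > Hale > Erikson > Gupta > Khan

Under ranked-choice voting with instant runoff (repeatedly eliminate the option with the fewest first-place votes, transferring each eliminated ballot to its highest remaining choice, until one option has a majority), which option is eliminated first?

Gupta

Round 1: Hale 12, Diaz 10, Khan 7, Erikson 4, Gupta 0. Gupta has the fewest and is eliminated.
Round 2: Hale 12, Diaz 10, Khan 7, Erikson 4. Erikson has the fewest and is eliminated.
Round 3: Diaz 14, Hale 12, Khan 7. Khan has the fewest and is eliminated.
Round 4: Diaz 21, Hale 12. Diaz has a majority.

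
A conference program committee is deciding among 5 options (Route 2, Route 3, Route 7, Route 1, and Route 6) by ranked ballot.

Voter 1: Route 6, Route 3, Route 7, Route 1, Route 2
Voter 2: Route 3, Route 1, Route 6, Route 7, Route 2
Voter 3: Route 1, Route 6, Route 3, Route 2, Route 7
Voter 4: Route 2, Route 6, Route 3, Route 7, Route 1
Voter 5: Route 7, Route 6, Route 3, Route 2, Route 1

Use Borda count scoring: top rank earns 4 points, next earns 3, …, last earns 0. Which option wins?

Borda scores:
  Route 2: 0 + 0 + 1 + 4 + 1 = 6
  Route 3: 3 + 4 + 2 + 2 + 2 = 13
  Route 7: 2 + 1 + 0 + 1 + 4 = 8
  Route 1: 1 + 3 + 4 + 0 + 0 = 8
  Route 6: 4 + 2 + 3 + 3 + 3 = 15
Route 6 has the highest total.

Route 6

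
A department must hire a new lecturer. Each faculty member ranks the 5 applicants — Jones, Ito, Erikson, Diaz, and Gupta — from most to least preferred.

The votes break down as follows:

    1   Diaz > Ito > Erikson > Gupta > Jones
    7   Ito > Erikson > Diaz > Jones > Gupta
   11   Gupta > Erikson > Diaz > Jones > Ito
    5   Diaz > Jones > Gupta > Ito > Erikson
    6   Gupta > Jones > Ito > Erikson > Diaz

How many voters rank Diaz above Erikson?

Ballots ranking Diaz above Erikson: 1+5 = 6.
Ballots ranking Erikson above Diaz: 7+11+6 = 24.
So 6 of 30 voters prefer Diaz to Erikson.

6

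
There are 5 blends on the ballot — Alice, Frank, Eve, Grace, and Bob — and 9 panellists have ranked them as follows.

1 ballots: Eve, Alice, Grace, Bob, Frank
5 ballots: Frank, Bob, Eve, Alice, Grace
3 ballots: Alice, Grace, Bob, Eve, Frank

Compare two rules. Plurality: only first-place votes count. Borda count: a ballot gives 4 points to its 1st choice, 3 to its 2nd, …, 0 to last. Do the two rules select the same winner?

No

Plurality first-place counts: Alice 3, Frank 5, Eve 1, Grace 0, Bob 0 → Frank.
Borda totals: Alice 20, Frank 20, Eve 17, Grace 11, Bob 22 → Bob.
The two rules disagree: plurality picks Frank, Borda picks Bob.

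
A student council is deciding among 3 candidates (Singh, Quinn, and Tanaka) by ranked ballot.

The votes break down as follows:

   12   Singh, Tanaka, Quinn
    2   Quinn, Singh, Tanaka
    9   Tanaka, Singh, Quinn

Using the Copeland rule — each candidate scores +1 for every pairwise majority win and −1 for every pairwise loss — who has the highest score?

Pairwise results:
  Singh vs Quinn: Singh wins 21–2.
  Singh vs Tanaka: Singh wins 14–9.
  Quinn vs Tanaka: Tanaka wins 21–2.
Copeland scores (wins − losses):
  Singh: 2 − 0 = 2
  Quinn: 0 − 2 = -2
  Tanaka: 1 − 1 = 0
Singh has the best Copeland score.

Singh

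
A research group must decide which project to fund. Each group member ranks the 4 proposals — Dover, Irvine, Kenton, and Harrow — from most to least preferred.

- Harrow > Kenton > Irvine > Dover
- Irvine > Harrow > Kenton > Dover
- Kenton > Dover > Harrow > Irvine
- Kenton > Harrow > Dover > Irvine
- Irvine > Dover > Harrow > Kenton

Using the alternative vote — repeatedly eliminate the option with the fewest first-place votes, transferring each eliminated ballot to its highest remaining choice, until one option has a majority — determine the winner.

Round 1: Irvine 2, Kenton 2, Harrow 1, Dover 0. Dover has the fewest and is eliminated.
Round 2: Irvine 2, Kenton 2, Harrow 1. Harrow has the fewest and is eliminated.
Round 3: Kenton 3, Irvine 2. Kenton has a majority.

Kenton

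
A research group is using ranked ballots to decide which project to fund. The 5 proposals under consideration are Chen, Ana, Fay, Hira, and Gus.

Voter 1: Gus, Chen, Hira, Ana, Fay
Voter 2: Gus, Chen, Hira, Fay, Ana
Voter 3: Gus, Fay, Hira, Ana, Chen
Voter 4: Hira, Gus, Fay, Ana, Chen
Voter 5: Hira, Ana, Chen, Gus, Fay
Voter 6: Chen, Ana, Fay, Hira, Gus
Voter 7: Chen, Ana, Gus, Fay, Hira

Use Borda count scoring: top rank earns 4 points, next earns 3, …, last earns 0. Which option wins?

Borda scores:
  Chen: 3 + 3 + 0 + 0 + 2 + 4 + 4 = 16
  Ana: 1 + 0 + 1 + 1 + 3 + 3 + 3 = 12
  Fay: 0 + 1 + 3 + 2 + 0 + 2 + 1 = 9
  Hira: 2 + 2 + 2 + 4 + 4 + 1 + 0 = 15
  Gus: 4 + 4 + 4 + 3 + 1 + 0 + 2 = 18
Gus has the highest total.

Gus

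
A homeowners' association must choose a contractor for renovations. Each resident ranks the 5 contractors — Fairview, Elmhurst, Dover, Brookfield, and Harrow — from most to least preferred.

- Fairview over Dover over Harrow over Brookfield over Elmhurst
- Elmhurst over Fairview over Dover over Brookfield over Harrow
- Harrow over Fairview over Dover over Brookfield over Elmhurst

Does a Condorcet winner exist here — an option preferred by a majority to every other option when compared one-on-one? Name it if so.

Fairview

Head-to-head results (3 voters total):
Fairview vs Elmhurst: Fairview wins 2–1.
Fairview vs Dover: Fairview wins 3–0.
Fairview vs Brookfield: Fairview wins 3–0.
Fairview vs Harrow: Fairview wins 2–1.
Elmhurst vs Dover: Dover wins 2–1.
Elmhurst vs Brookfield: Brookfield wins 2–1.
Elmhurst vs Harrow: Harrow wins 2–1.
Dover vs Brookfield: Dover wins 3–0.
Dover vs Harrow: Dover wins 2–1.
Brookfield vs Harrow: Harrow wins 2–1.
Fairview beats each rival — Elmhurst (2–1), Dover (3–0), Brookfield (3–0), Harrow (2–1) — so Fairview is the Condorcet winner.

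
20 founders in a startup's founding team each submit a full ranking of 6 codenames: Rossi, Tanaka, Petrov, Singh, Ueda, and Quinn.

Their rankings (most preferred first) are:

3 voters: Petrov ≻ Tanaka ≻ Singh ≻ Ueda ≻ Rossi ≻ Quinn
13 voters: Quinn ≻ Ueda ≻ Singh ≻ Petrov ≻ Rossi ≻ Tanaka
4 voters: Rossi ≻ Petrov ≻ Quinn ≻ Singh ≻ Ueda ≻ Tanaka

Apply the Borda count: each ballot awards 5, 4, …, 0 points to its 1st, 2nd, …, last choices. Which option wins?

Quinn

Borda scores:
  Rossi: 3·1 + 13·1 + 4·5 = 36
  Tanaka: 3·4 + 13·0 + 4·0 = 12
  Petrov: 3·5 + 13·2 + 4·4 = 57
  Singh: 3·3 + 13·3 + 4·2 = 56
  Ueda: 3·2 + 13·4 + 4·1 = 62
  Quinn: 3·0 + 13·5 + 4·3 = 77
Quinn has the highest total.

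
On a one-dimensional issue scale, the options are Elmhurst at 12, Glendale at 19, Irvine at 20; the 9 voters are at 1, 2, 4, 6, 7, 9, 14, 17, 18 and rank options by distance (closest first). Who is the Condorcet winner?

With single-peaked preferences on a line, the Condorcet winner is the candidate closest to the median voter.
The median voter (position 7) is closest to Elmhurst at 12.
Check: Elmhurst vs Irvine — voters closer to Elmhurst: 7 of 9.

Elmhurst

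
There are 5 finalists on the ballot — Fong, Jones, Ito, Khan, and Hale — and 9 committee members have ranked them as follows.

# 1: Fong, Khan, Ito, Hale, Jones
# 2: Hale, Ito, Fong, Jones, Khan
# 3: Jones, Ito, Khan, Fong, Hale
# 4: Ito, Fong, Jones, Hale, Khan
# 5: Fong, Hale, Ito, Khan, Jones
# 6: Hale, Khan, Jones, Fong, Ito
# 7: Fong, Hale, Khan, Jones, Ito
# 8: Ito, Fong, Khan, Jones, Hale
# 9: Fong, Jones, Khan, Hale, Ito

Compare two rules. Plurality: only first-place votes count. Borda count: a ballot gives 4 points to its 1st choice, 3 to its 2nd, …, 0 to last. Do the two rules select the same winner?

Plurality first-place counts: Fong 4, Jones 1, Ito 2, Khan 0, Hale 2 → Fong.
Borda totals: Fong 26, Jones 14, Ito 18, Khan 15, Hale 17 → Fong.
The two rules agree on Fong.

Yes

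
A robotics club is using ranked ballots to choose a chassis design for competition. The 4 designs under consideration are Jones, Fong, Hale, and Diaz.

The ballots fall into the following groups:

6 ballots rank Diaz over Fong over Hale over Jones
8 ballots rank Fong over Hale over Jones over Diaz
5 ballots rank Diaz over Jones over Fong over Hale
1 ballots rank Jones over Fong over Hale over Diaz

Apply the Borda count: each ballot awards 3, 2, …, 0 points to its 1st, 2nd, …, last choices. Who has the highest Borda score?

Fong

Borda scores:
  Jones: 6·0 + 8·1 + 5·2 + 3 = 21
  Fong: 6·2 + 8·3 + 5·1 + 2 = 43
  Hale: 6·1 + 8·2 + 5·0 + 1 = 23
  Diaz: 6·3 + 8·0 + 5·3 + 0 = 33
Fong has the highest total.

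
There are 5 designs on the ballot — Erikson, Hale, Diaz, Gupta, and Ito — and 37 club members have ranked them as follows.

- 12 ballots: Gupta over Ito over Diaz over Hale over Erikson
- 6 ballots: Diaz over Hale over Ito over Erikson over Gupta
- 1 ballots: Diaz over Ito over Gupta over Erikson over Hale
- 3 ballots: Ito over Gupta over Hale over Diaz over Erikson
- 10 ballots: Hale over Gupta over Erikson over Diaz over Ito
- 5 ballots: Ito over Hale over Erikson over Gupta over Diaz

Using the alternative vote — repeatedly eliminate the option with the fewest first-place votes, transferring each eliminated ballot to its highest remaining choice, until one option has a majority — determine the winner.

Hale

Round 1: Gupta 12, Hale 10, Ito 8, Diaz 7, Erikson 0. Erikson has the fewest and is eliminated.
Round 2: Gupta 12, Hale 10, Ito 8, Diaz 7. Diaz has the fewest and is eliminated.
Round 3: Hale 16, Gupta 12, Ito 9. Ito has the fewest and is eliminated.
Round 4: Hale 21, Gupta 16. Hale has a majority.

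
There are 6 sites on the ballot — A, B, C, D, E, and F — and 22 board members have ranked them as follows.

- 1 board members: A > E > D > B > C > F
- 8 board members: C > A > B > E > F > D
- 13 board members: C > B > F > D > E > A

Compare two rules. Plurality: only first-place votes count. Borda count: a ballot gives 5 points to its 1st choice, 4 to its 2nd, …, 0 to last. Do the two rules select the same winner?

Yes

Plurality first-place counts: A 1, B 0, C 21, D 0, E 0, F 0 → C.
Borda totals: A 37, B 78, C 106, D 29, E 33, F 47 → C.
The two rules agree on C.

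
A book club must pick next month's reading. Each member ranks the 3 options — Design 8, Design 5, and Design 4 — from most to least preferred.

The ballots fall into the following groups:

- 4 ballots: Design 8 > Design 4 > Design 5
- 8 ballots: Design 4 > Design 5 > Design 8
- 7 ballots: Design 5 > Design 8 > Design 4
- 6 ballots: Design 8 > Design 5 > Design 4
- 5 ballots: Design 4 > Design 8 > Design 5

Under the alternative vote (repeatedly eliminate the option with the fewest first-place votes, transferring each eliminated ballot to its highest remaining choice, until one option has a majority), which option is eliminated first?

Round 1: Design 4 13, Design 8 10, Design 5 7. Design 5 has the fewest and is eliminated.
Round 2: Design 8 17, Design 4 13. Design 8 has a majority.

Design 5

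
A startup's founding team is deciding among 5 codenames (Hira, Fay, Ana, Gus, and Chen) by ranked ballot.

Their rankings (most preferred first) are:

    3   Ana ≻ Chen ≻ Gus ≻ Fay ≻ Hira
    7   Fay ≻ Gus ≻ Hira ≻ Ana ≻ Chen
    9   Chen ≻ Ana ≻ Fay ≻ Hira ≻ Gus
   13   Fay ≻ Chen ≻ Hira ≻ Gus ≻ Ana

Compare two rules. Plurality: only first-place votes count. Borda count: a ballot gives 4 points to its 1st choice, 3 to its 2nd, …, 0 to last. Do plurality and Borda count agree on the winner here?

Plurality first-place counts: Hira 0, Fay 20, Ana 3, Gus 0, Chen 9 → Fay.
Borda totals: Hira 49, Fay 101, Ana 46, Gus 40, Chen 84 → Fay.
The two rules agree on Fay.

Yes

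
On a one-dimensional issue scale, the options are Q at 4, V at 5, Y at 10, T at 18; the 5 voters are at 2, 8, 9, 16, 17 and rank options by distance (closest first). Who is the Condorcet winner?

With single-peaked preferences on a line, the Condorcet winner is the candidate closest to the median voter.
The median voter (position 9) is closest to Y at 10.
Check: Y vs Q — voters closer to Y: 4 of 5.

Y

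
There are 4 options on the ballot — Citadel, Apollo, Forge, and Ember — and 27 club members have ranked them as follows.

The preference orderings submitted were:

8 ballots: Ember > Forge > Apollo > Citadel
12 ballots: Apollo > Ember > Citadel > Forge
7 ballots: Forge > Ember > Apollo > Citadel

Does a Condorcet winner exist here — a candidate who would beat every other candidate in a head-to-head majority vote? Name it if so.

Ember

Head-to-head results (27 voters total):
Citadel vs Apollo: Apollo wins 27–0.
Citadel vs Forge: Forge wins 15–12.
Citadel vs Ember: Ember wins 27–0.
Apollo vs Forge: Forge wins 15–12.
Apollo vs Ember: Ember wins 15–12.
Forge vs Ember: Ember wins 20–7.
Ember beats each rival — Citadel (27–0), Apollo (15–12), Forge (20–7) — so Ember is the Condorcet winner.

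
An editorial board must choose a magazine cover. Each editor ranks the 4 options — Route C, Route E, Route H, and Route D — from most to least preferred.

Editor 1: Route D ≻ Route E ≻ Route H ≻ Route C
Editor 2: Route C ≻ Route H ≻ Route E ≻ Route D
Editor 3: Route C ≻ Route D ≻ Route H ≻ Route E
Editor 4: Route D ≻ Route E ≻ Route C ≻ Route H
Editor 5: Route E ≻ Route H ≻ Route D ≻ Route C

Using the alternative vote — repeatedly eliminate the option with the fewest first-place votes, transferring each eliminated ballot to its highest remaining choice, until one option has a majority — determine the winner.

Round 1: Route C 2, Route D 2, Route E 1, Route H 0. Route H has the fewest and is eliminated.
Round 2: Route C 2, Route D 2, Route E 1. Route E has the fewest and is eliminated.
Round 3: Route D 3, Route C 2. Route D has a majority.

Route D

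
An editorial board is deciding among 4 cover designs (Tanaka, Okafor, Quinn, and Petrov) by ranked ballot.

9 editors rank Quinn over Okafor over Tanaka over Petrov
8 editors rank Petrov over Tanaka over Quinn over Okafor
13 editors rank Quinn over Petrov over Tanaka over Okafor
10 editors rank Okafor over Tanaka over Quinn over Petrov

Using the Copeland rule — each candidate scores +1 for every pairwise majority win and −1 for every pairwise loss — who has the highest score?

Quinn

Pairwise results:
  Tanaka vs Okafor: Tanaka wins 21–19.
  Tanaka vs Quinn: Quinn wins 22–18.
  Tanaka vs Petrov: Petrov wins 21–19.
  Okafor vs Quinn: Quinn wins 30–10.
  Okafor vs Petrov: Petrov wins 21–19.
  Quinn vs Petrov: Quinn wins 32–8.
Copeland scores (wins − losses):
  Tanaka: 1 − 2 = -1
  Okafor: 0 − 3 = -3
  Quinn: 3 − 0 = 3
  Petrov: 2 − 1 = 1
Quinn has the best Copeland score.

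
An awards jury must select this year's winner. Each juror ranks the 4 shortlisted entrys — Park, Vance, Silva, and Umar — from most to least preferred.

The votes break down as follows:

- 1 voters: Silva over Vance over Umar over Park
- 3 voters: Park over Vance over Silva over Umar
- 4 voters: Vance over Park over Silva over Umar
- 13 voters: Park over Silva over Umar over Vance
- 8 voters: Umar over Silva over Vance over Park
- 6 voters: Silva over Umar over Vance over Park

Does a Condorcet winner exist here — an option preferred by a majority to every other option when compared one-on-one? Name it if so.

There is no Condorcet winner

Head-to-head results (35 voters total):
Park vs Vance: Vance wins 19–16.
Park vs Silva: Park wins 20–15.
Park vs Umar: Park wins 20–15.
Vance vs Silva: Silva wins 28–7.
Vance vs Umar: Umar wins 27–8.
Silva vs Umar: Silva wins 27–8.
No candidate beats all others: Park beats Silva beats Vance beats Park, a majority cycle.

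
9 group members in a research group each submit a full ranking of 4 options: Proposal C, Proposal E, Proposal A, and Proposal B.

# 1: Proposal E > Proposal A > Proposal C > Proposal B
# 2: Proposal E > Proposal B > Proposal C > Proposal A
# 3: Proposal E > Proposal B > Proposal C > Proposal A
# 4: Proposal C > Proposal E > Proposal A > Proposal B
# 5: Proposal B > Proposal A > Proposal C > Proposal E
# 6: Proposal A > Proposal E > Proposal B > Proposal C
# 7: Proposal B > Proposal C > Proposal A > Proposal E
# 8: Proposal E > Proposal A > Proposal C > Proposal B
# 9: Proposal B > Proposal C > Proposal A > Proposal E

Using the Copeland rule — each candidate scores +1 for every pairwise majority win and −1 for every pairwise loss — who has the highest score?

Proposal E

Pairwise results:
  Proposal C vs Proposal E: Proposal E wins 5–4.
  Proposal C vs Proposal A: Proposal C wins 5–4.
  Proposal C vs Proposal B: Proposal B wins 6–3.
  Proposal E vs Proposal A: Proposal E wins 5–4.
  Proposal E vs Proposal B: Proposal E wins 6–3.
  Proposal A vs Proposal B: Proposal B wins 5–4.
Copeland scores (wins − losses):
  Proposal C: 1 − 2 = -1
  Proposal E: 3 − 0 = 3
  Proposal A: 0 − 3 = -3
  Proposal B: 2 − 1 = 1
Proposal E has the best Copeland score.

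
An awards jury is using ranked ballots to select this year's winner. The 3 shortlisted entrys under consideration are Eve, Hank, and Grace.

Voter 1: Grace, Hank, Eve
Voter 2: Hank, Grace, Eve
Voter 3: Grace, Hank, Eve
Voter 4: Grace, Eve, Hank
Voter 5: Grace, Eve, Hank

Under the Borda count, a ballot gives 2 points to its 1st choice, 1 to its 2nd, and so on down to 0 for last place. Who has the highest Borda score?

Borda scores:
  Eve: 0 + 0 + 0 + 1 + 1 = 2
  Hank: 1 + 2 + 1 + 0 + 0 = 4
  Grace: 2 + 1 + 2 + 2 + 2 = 9
Grace has the highest total.

Grace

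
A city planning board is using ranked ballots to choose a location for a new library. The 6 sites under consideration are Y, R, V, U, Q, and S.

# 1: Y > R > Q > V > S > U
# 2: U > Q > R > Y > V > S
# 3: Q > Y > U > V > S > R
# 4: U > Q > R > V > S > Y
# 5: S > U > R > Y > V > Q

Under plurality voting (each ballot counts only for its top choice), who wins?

U

First-place vote totals:
  Y: 1
  R: 0
  V: 0
  U: 2
  Q: 1
  S: 1
U has the most first-place votes.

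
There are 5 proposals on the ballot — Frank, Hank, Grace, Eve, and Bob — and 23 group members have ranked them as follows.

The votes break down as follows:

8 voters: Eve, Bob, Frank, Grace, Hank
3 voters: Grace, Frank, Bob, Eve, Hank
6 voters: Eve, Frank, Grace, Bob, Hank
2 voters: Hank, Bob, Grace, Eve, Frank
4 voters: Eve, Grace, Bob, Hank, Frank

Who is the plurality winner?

First-place vote totals:
  Frank: 0
  Hank: 2
  Grace: 3
  Eve: 18
  Bob: 0
Eve has the most first-place votes.

Eve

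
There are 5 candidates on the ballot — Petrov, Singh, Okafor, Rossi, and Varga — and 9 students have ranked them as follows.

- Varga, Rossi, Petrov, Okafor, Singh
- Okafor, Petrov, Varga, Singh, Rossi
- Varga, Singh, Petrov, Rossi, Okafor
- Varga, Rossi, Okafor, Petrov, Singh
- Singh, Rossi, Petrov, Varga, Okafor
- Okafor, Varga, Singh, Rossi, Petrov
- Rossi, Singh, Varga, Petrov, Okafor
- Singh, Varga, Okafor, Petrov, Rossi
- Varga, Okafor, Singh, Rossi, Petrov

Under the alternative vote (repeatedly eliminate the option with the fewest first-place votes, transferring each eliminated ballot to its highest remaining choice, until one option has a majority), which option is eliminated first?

Petrov

Round 1: Varga 4, Singh 2, Okafor 2, Rossi 1, Petrov 0. Petrov has the fewest and is eliminated.
Round 2: Varga 4, Singh 2, Okafor 2, Rossi 1. Rossi has the fewest and is eliminated.
Round 3: Varga 4, Singh 3, Okafor 2. Okafor has the fewest and is eliminated.
Round 4: Varga 6, Singh 3. Varga has a majority.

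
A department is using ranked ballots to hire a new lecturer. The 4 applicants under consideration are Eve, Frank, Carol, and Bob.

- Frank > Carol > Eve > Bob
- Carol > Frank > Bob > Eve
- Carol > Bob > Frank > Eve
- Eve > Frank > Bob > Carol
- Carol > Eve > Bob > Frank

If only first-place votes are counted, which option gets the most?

First-place vote totals:
  Eve: 1
  Frank: 1
  Carol: 3
  Bob: 0
Carol has the most first-place votes.

Carol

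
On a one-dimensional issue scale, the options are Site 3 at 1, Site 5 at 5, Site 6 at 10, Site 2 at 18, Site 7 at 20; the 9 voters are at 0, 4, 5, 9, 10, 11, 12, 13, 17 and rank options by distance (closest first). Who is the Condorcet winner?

With single-peaked preferences on a line, the Condorcet winner is the candidate closest to the median voter.
The median voter (position 10) is closest to Site 6 at 10.
Check: Site 6 vs Site 7 — voters closer to Site 6: 8 of 9.

Site 6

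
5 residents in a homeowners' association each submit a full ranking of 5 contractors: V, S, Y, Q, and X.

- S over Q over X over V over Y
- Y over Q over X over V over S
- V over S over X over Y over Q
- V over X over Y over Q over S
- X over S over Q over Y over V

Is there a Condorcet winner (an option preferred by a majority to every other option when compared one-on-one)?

Yes

Head-to-head results (5 voters total):
V vs S: V wins 3–2.
V vs Y: V wins 3–2.
V vs Q: Q wins 3–2.
V vs X: X wins 3–2.
S vs Y: S wins 3–2.
S vs Q: S wins 3–2.
S vs X: X wins 3–2.
Y vs Q: Y wins 3–2.
Y vs X: X wins 4–1.
Q vs X: X wins 3–2.
X beats each rival — V (3–2), S (3–2), Y (4–1), Q (3–2) — so X is the Condorcet winner.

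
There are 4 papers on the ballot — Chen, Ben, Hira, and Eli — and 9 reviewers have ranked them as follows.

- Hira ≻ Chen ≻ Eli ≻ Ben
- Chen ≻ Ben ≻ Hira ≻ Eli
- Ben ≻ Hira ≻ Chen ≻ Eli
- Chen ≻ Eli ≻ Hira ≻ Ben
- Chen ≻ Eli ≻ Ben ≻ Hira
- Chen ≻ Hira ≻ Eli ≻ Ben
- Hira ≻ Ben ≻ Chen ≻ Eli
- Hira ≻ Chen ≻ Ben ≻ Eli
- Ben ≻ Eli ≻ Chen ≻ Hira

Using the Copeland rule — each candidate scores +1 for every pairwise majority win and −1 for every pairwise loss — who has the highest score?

Chen

Pairwise results:
  Chen vs Ben: Chen wins 6–3.
  Chen vs Hira: Chen wins 5–4.
  Chen vs Eli: Chen wins 8–1.
  Ben vs Hira: Hira wins 5–4.
  Ben vs Eli: Ben wins 5–4.
  Hira vs Eli: Hira wins 6–3.
Copeland scores (wins − losses):
  Chen: 3 − 0 = 3
  Ben: 1 − 2 = -1
  Hira: 2 − 1 = 1
  Eli: 0 − 3 = -3
Chen has the best Copeland score.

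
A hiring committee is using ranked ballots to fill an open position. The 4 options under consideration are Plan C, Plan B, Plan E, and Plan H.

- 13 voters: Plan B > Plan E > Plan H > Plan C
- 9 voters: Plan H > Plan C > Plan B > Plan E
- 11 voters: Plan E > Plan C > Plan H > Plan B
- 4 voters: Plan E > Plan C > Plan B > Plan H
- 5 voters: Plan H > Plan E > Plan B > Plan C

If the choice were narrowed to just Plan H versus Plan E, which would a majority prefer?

Plan E

Ballots ranking Plan H above Plan E: 9+5 = 14.
Ballots ranking Plan E above Plan H: 13+11+4 = 28.
Plan E wins the head-to-head, 28–14.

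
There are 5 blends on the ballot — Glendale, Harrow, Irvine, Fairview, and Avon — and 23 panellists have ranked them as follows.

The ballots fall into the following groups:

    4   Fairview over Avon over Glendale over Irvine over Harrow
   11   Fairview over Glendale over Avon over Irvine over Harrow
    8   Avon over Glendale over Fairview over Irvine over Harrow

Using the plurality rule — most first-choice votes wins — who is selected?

First-place vote totals:
  Glendale: 0
  Harrow: 0
  Irvine: 0
  Fairview: 15
  Avon: 8
Fairview has the most first-place votes.

Fairview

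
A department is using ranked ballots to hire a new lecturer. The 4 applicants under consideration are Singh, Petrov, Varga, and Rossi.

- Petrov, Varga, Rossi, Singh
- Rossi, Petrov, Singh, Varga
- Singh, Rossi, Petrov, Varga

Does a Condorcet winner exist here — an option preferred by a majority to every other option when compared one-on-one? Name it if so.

Rossi

Head-to-head results (3 voters total):
Singh vs Petrov: Petrov wins 2–1.
Singh vs Varga: Singh wins 2–1.
Singh vs Rossi: Rossi wins 2–1.
Petrov vs Varga: Petrov wins 3–0.
Petrov vs Rossi: Rossi wins 2–1.
Varga vs Rossi: Rossi wins 2–1.
Rossi beats each rival — Singh (2–1), Petrov (2–1), Varga (2–1) — so Rossi is the Condorcet winner.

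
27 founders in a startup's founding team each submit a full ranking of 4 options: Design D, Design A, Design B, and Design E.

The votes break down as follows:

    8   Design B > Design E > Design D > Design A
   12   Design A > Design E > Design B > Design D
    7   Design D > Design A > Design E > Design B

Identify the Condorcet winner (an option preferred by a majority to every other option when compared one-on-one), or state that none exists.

There is no Condorcet winner

Head-to-head results (27 voters total):
Design D vs Design A: Design D wins 15–12.
Design D vs Design B: Design B wins 20–7.
Design D vs Design E: Design E wins 20–7.
Design A vs Design B: Design A wins 19–8.
Design A vs Design E: Design A wins 19–8.
Design B vs Design E: Design E wins 19–8.
No candidate beats all others: Design D beats Design A beats Design B beats Design D, a majority cycle.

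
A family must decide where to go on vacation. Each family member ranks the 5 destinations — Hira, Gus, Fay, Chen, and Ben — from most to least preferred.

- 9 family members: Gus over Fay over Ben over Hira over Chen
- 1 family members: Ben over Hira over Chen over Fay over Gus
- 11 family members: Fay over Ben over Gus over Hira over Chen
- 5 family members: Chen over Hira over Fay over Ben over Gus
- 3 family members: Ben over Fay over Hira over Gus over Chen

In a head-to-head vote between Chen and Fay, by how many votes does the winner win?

17

Ballots ranking Chen above Fay: 1+5 = 6.
Ballots ranking Fay above Chen: 9+11+3 = 23.
Fay wins 23–6, a margin of 17.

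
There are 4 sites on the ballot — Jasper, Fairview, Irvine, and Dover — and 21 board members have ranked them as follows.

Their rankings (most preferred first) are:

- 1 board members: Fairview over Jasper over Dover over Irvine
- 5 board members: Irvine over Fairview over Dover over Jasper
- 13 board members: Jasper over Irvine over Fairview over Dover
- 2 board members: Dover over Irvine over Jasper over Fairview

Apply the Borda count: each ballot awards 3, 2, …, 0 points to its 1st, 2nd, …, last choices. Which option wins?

Borda scores:
  Jasper: 2 + 5·0 + 13·3 + 2·1 = 43
  Fairview: 3 + 5·2 + 13·1 + 2·0 = 26
  Irvine: 0 + 5·3 + 13·2 + 2·2 = 45
  Dover: 1 + 5·1 + 13·0 + 2·3 = 12
Irvine has the highest total.

Irvine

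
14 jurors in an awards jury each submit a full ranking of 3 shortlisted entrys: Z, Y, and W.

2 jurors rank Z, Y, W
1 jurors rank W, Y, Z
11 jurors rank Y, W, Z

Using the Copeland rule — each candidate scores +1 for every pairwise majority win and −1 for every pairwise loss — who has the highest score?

Pairwise results:
  Z vs Y: Y wins 12–2.
  Z vs W: W wins 12–2.
  Y vs W: Y wins 13–1.
Copeland scores (wins − losses):
  Z: 0 − 2 = -2
  Y: 2 − 0 = 2
  W: 1 − 1 = 0
Y has the best Copeland score.

Y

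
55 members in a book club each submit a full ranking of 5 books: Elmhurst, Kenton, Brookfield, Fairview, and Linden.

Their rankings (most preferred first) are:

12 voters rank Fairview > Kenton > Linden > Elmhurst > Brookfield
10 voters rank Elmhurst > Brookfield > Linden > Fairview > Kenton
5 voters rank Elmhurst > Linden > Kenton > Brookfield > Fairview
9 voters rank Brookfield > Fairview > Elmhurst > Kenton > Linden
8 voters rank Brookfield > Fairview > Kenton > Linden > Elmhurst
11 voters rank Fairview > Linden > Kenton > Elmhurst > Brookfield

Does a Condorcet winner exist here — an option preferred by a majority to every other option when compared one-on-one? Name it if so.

Head-to-head results (55 voters total):
Elmhurst vs Kenton: Kenton wins 31–24.
Elmhurst vs Brookfield: Elmhurst wins 38–17.
Elmhurst vs Fairview: Fairview wins 40–15.
Elmhurst vs Linden: Linden wins 31–24.
Kenton vs Brookfield: Kenton wins 28–27.
Kenton vs Fairview: Fairview wins 50–5.
Kenton vs Linden: Kenton wins 29–26.
Brookfield vs Fairview: Brookfield wins 32–23.
Brookfield vs Linden: Linden wins 28–27.
Fairview vs Linden: Fairview wins 40–15.
No candidate beats all others: Elmhurst beats Brookfield beats Fairview beats Elmhurst, a majority cycle.

There is no Condorcet winner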